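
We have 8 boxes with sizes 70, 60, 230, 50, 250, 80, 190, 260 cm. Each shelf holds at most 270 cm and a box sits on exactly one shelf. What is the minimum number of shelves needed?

5

Total = 260 + 250 + 230 + 190 + 80 + 70 + 60 + 50 = 1190 cm.
Lower bound: ⌈1190/270⌉ = 5 shelves.
A packing using 5 shelves:
  shelf 1: 260 = 260
  shelf 2: 250 = 250
  shelf 3: 230 = 230
  shelf 4: 190 + 80 = 270
  shelf 5: 70 + 60 + 50 = 180
This matches the lower bound, so 5 is optimal.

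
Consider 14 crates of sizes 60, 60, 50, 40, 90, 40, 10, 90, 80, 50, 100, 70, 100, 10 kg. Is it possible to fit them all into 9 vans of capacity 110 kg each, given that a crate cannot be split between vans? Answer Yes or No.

Yes

A valid assignment using 9 vans:
  van 1: 100 + 10 = 110
  van 2: 100 + 10 = 110
  van 3: 90 = 90
  van 4: 90 = 90
  van 5: 80 = 80
  van 6: 70 + 40 = 110
  van 7: 60 + 50 = 110
  van 8: 60 + 50 = 110
  van 9: 40 = 40
Every load is within 110 kg, so 9 vans suffice.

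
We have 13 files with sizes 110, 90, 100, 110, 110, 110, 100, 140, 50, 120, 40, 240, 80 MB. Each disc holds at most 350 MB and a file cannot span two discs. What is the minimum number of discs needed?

Total = 240 + 140 + 120 + 110 + 110 + 110 + 110 + 100 + 100 + 90 + 80 + 50 + 40 = 1400 MB.
Lower bound: ⌈1400/350⌉ = 4 discs.
A packing using 4 discs:
  disc 1: 240 + 110 = 350
  disc 2: 140 + 120 + 90 = 350
  disc 3: 110 + 110 + 80 + 50 = 350
  disc 4: 110 + 100 + 100 + 40 = 350
This matches the lower bound, so 4 is optimal.

4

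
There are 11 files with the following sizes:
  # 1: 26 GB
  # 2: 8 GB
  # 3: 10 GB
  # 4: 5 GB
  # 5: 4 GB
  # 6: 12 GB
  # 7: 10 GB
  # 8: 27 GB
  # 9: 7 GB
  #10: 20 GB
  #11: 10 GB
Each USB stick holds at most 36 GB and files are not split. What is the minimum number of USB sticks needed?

4

Total = 27 + 26 + 20 + 12 + 10 + 10 + 10 + 8 + 7 + 5 + 4 = 139 GB.
Lower bound: ⌈139/36⌉ = 4 USB sticks.
A packing using 4 USB sticks:
  USB stick 1: 27 + 8 = 35
  USB stick 2: 26 + 10 = 36
  USB stick 3: 20 + 12 + 4 = 36
  USB stick 4: 10 + 10 + 7 + 5 = 32
This matches the lower bound, so 4 is optimal.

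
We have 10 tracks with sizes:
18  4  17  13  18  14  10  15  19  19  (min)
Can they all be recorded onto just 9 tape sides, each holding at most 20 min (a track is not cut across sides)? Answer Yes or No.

Yes

A valid assignment using 9 tape sides:
  side 1: 19 = 19
  side 2: 19 = 19
  side 3: 18 = 18
  side 4: 18 = 18
  side 5: 17 = 17
  side 6: 15 + 4 = 19
  side 7: 14 = 14
  side 8: 13 = 13
  side 9: 10 = 10
Every load is within 20 min, so 9 tape sides suffice.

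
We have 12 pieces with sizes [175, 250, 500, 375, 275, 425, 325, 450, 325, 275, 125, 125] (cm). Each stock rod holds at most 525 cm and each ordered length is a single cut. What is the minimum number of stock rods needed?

Total = 500 + 450 + 425 + 375 + 325 + 325 + 275 + 275 + 250 + 175 + 125 + 125 = 3625 cm.
Lower bound: ⌈3625/525⌉ = 7 stock rods.
Also, 8 pieces each exceed 525/2 cm, and no two of those can share a stock rod, so at least 8 stock rods are needed.
A packing using 8 stock rods:
  stock rod 1: 500 = 500
  stock rod 2: 450 = 450
  stock rod 3: 425 = 425
  stock rod 4: 375 + 125 = 500
  stock rod 5: 325 + 175 = 500
  stock rod 6: 325 + 125 = 450
  stock rod 7: 275 + 250 = 525
  stock rod 8: 275 = 275
This matches the lower bound, so 8 is optimal.

8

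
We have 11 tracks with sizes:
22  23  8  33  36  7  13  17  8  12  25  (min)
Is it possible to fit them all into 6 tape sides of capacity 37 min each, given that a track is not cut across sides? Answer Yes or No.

Yes

A valid assignment using 6 tape sides:
  side 1: 36 = 36
  side 2: 33 = 33
  side 3: 25 + 12 = 37
  side 4: 23 + 13 = 36
  side 5: 22 + 8 + 7 = 37
  side 6: 17 + 8 = 25
Every load is within 37 min, so 6 tape sides suffice.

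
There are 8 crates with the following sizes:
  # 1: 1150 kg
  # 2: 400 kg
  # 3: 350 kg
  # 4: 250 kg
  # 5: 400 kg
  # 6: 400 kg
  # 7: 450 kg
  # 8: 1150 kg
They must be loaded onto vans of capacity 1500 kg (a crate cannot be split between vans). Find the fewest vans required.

4

Total = 1150 + 1150 + 450 + 400 + 400 + 400 + 350 + 250 = 4550 kg.
Lower bound: ⌈4550/1500⌉ = 4 vans.
A packing using 4 vans:
  van 1: 1150 + 350 = 1500
  van 2: 1150 + 250 = 1400
  van 3: 450 + 400 + 400 = 1250
  van 4: 400 = 400
This matches the lower bound, so 4 is optimal.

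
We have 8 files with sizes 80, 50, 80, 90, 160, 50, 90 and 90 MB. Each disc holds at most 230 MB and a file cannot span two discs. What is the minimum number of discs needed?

Total = 160 + 90 + 90 + 90 + 80 + 80 + 50 + 50 = 690 MB.
Lower bound: ⌈690/230⌉ = 3 discs.
A packing using 4 discs:
  disc 1: 160 + 50 = 210
  disc 2: 90 + 90 + 50 = 230
  disc 3: 90 + 80 = 170
  disc 4: 80 = 80
No arrangement into 3 discs stays within capacity, so 4 is optimal.

4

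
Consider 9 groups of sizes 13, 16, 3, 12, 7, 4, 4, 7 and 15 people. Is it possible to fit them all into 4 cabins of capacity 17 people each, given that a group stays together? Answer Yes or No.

Total = 81 people; ⌈81/17⌉ = 5.
At least 5 cabins are required, but only 4 are allowed.

No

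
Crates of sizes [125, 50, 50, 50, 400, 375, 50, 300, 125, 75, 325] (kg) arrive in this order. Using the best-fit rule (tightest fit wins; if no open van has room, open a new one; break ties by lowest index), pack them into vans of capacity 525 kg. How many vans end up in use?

  125 → van 1 (new)  [load 125/525]
  50 → van 1  [load 175/525]
  50 → van 1  [load 225/525]
  50 → van 1  [load 275/525]
  400 → van 2 (new)  [load 400/525]
  375 → van 3 (new)  [load 375/525]
  50 → van 2  [load 450/525]
  300 → van 4 (new)  [load 300/525]
  125 → van 3  [load 500/525]
  75 → van 2  [load 525/525]
  325 → van 5 (new)  [load 325/525]
5 vans opened.

5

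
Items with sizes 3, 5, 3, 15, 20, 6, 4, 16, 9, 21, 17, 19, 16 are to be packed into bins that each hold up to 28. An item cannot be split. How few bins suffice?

Total = 21 + 20 + 19 + 17 + 16 + 16 + 15 + 9 + 6 + 5 + 4 + 3 + 3 = 154.
Lower bound: ⌈154/28⌉ = 6 bins.
Also, 7 items each exceed 14, and no two of those can share a bin, so at least 7 bins are needed.
A packing using 7 bins:
  bin 1: 21 + 6 = 27
  bin 2: 20 + 5 + 3 = 28
  bin 3: 19 + 9 = 28
  bin 4: 17 + 4 + 3 = 24
  bin 5: 16 = 16
  bin 6: 16 = 16
  bin 7: 15 = 15
This matches the lower bound, so 7 is optimal.

7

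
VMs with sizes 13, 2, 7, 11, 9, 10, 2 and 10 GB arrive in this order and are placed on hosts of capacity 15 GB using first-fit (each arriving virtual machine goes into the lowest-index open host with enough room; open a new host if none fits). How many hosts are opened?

  13 → host 1 (new)  [load 13/15]
  2 → host 1  [load 15/15]
  7 → host 2 (new)  [load 7/15]
  11 → host 3 (new)  [load 11/15]
  9 → host 4 (new)  [load 9/15]
  10 → host 5 (new)  [load 10/15]
  2 → host 2  [load 9/15]
  10 → host 6 (new)  [load 10/15]
6 hosts opened.

6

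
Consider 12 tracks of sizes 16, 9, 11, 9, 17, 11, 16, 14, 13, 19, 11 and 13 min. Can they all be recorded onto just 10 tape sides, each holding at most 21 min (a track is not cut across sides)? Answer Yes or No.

Yes

A valid assignment using 10 tape sides:
  side 1: 19 = 19
  side 2: 17 = 17
  side 3: 16 = 16
  side 4: 16 = 16
  side 5: 14 = 14
  side 6: 13 = 13
  side 7: 13 = 13
  side 8: 11 + 9 = 20
  side 9: 11 + 9 = 20
  side 10: 11 = 11
Every load is within 21 min, so 10 tape sides suffice.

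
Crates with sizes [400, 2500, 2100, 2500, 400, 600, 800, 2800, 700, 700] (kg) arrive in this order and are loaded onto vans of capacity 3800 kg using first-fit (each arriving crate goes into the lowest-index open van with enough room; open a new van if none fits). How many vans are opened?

  400 → van 1 (new)  [load 400/3800]
  2500 → van 1  [load 2900/3800]
  2100 → van 2 (new)  [load 2100/3800]
  2500 → van 3 (new)  [load 2500/3800]
  400 → van 1  [load 3300/3800]
  600 → van 2  [load 2700/3800]
  800 → van 2  [load 3500/3800]
  2800 → van 4 (new)  [load 2800/3800]
  700 → van 3  [load 3200/3800]
  700 → van 4  [load 3500/3800]
4 vans opened.

4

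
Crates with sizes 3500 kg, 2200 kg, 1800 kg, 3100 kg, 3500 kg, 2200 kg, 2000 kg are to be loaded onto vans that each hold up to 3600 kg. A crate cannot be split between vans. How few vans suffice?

7

Total = 3500 + 3500 + 3100 + 2200 + 2200 + 2000 + 1800 = 18300 kg.
Lower bound: ⌈18300/3600⌉ = 6 vans.
A packing using 7 vans:
  van 1: 3500 = 3500
  van 2: 3500 = 3500
  van 3: 3100 = 3100
  van 4: 2200 = 2200
  van 5: 2200 = 2200
  van 6: 2000 = 2000
  van 7: 1800 = 1800
No arrangement into 6 vans stays within capacity, so 7 is optimal.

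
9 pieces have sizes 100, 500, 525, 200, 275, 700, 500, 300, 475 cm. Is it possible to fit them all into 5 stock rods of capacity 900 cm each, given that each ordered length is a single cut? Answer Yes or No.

A valid assignment using 5 stock rods:
  stock rod 1: 700 + 200 = 900
  stock rod 2: 525 + 300 = 825
  stock rod 3: 500 + 275 + 100 = 875
  stock rod 4: 500 = 500
  stock rod 5: 475 = 475
Every load is within 900 cm, so 5 stock rods suffice.

Yes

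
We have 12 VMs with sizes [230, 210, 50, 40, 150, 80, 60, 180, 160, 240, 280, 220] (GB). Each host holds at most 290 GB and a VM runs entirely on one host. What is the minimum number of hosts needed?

8

Total = 280 + 240 + 230 + 220 + 210 + 180 + 160 + 150 + 80 + 60 + 50 + 40 = 1900 GB.
Lower bound: ⌈1900/290⌉ = 7 hosts.
Also, 8 VMs each exceed 145 GB, and no two of those can share a host, so at least 8 hosts are needed.
A packing using 8 hosts:
  host 1: 280 = 280
  host 2: 240 + 50 = 290
  host 3: 230 + 60 = 290
  host 4: 220 + 40 = 260
  host 5: 210 + 80 = 290
  host 6: 180 = 180
  host 7: 160 = 160
  host 8: 150 = 150
This matches the lower bound, so 8 is optimal.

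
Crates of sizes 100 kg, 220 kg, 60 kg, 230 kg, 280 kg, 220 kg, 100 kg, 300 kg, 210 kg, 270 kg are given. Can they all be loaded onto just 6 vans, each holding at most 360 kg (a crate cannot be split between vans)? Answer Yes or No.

No

Total = 1990 kg; ⌈1990/360⌉ = 6.
7 crates each exceed half the capacity and cannot share a van, forcing at least 7 vans.
At least 7 vans are required, but only 6 are allowed.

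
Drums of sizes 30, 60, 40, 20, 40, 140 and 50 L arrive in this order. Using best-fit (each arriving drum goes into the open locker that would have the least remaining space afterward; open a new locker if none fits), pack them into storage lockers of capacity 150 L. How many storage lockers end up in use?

  30 → locker 1 (new)  [load 30/150]
  60 → locker 1  [load 90/150]
  40 → locker 1  [load 130/150]
  20 → locker 1  [load 150/150]
  40 → locker 2 (new)  [load 40/150]
  140 → locker 3 (new)  [load 140/150]
  50 → locker 2  [load 90/150]
3 storage lockers opened.

3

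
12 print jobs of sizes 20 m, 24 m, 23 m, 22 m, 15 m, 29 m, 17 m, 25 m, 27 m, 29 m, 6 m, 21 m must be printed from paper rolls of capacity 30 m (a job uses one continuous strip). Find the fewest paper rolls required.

Total = 29 + 29 + 27 + 25 + 24 + 23 + 22 + 21 + 20 + 17 + 15 + 6 = 258 m.
Lower bound: ⌈258/30⌉ = 9 paper rolls.
Also, 10 print jobs each exceed 15 m, and no two of those can share a roll, so at least 10 paper rolls are needed.
A packing using 11 paper rolls:
  roll 1: 29 = 29
  roll 2: 29 = 29
  roll 3: 27 = 27
  roll 4: 25 = 25
  roll 5: 24 + 6 = 30
  roll 6: 23 = 23
  roll 7: 22 = 22
  roll 8: 21 = 21
  roll 9: 20 = 20
  roll 10: 17 = 17
  roll 11: 15 = 15
No arrangement into 10 paper rolls stays within capacity, so 11 is optimal.

11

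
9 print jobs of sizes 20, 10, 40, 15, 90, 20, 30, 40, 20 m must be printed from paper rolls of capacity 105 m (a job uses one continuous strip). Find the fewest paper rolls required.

3

Total = 90 + 40 + 40 + 30 + 20 + 20 + 20 + 15 + 10 = 285 m.
Lower bound: ⌈285/105⌉ = 3 paper rolls.
A packing using 3 paper rolls:
  roll 1: 90 + 15 = 105
  roll 2: 40 + 40 + 20 = 100
  roll 3: 30 + 20 + 20 + 10 = 80
This matches the lower bound, so 3 is optimal.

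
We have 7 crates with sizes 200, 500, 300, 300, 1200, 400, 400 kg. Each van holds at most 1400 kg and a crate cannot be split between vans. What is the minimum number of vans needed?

3

Total = 1200 + 500 + 400 + 400 + 300 + 300 + 200 = 3300 kg.
Lower bound: ⌈3300/1400⌉ = 3 vans.
A packing using 3 vans:
  van 1: 1200 + 200 = 1400
  van 2: 500 + 400 + 400 = 1300
  van 3: 300 + 300 = 600
This matches the lower bound, so 3 is optimal.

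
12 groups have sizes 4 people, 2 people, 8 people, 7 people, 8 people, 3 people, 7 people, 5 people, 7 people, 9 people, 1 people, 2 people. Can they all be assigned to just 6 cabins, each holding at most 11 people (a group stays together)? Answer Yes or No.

Total = 63 people; ⌈63/11⌉ = 6.
The bound of 6 does not rule out 6, but exhaustive search shows no assignment into 6 cabins of capacity 11 people exists — the minimum is 7.

No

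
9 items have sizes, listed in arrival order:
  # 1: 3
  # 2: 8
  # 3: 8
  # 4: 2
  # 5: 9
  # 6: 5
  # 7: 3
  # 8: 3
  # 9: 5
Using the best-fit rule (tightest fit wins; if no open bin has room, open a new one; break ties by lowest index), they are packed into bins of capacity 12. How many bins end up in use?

  3 → bin 1 (new)  [load 3/12]
  8 → bin 1  [load 11/12]
  8 → bin 2 (new)  [load 8/12]
  2 → bin 2  [load 10/12]
  9 → bin 3 (new)  [load 9/12]
  5 → bin 4 (new)  [load 5/12]
  3 → bin 3  [load 12/12]
  3 → bin 4  [load 8/12]
  5 → bin 5 (new)  [load 5/12]
5 bins opened.

5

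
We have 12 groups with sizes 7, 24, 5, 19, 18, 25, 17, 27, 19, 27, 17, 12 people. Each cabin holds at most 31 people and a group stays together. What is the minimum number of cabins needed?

9

Total = 27 + 27 + 25 + 24 + 19 + 19 + 18 + 17 + 17 + 12 + 7 + 5 = 217 people.
Lower bound: ⌈217/31⌉ = 7 cabins.
Also, 9 groups each exceed 31/2 people, and no two of those can share a cabin, so at least 9 cabins are needed.
A packing using 9 cabins:
  cabin 1: 27 = 27
  cabin 2: 27 = 27
  cabin 3: 25 + 5 = 30
  cabin 4: 24 + 7 = 31
  cabin 5: 19 + 12 = 31
  cabin 6: 19 = 19
  cabin 7: 18 = 18
  cabin 8: 17 = 17
  cabin 9: 17 = 17
This matches the lower bound, so 9 is optimal.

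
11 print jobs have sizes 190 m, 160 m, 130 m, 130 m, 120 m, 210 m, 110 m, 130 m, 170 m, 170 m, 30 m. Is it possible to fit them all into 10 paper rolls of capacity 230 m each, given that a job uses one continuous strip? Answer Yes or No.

A valid assignment using 9 paper rolls:
  roll 1: 210 = 210
  roll 2: 190 + 30 = 220
  roll 3: 170 = 170
  roll 4: 170 = 170
  roll 5: 160 = 160
  roll 6: 130 = 130
  roll 7: 130 = 130
  roll 8: 130 = 130
  roll 9: 120 + 110 = 230
That uses only 9 ≤ 10, so 10 paper rolls are enough.

Yes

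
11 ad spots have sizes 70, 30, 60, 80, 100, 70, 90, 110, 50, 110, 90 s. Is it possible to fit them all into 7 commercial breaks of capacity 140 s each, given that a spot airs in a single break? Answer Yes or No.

A valid assignment using 7 commercial breaks:
  break 1: 110 + 30 = 140
  break 2: 110 = 110
  break 3: 100 = 100
  break 4: 90 + 50 = 140
  break 5: 90 = 90
  break 6: 80 + 60 = 140
  break 7: 70 + 70 = 140
Every load is within 140 s, so 7 commercial breaks suffice.

Yes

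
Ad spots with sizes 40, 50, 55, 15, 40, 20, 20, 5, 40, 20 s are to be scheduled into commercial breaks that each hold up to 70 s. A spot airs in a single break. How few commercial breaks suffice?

5

Total = 55 + 50 + 40 + 40 + 40 + 20 + 20 + 20 + 15 + 5 = 305 s.
Lower bound: ⌈305/70⌉ = 5 commercial breaks.
A packing using 5 commercial breaks:
  break 1: 55 + 15 = 70
  break 2: 50 + 20 = 70
  break 3: 40 + 20 + 5 = 65
  break 4: 40 + 20 = 60
  break 5: 40 = 40
This matches the lower bound, so 5 is optimal.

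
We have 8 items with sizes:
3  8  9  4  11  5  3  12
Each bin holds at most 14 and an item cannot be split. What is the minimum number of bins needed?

5

Total = 12 + 11 + 9 + 8 + 5 + 4 + 3 + 3 = 55.
Lower bound: ⌈55/14⌉ = 4 bins.
A packing using 5 bins:
  bin 1: 12 = 12
  bin 2: 11 + 3 = 14
  bin 3: 9 + 5 = 14
  bin 4: 8 + 4 = 12
  bin 5: 3 = 3
No arrangement into 4 bins stays within capacity, so 5 is optimal.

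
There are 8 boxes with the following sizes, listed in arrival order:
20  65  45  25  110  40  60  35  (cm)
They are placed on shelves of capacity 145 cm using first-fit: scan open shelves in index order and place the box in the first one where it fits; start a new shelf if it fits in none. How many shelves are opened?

3

  20 → shelf 1 (new)  [load 20/145]
  65 → shelf 1  [load 85/145]
  45 → shelf 1  [load 130/145]
  25 → shelf 2 (new)  [load 25/145]
  110 → shelf 2  [load 135/145]
  40 → shelf 3 (new)  [load 40/145]
  60 → shelf 3  [load 100/145]
  35 → shelf 3  [load 135/145]
3 shelves opened.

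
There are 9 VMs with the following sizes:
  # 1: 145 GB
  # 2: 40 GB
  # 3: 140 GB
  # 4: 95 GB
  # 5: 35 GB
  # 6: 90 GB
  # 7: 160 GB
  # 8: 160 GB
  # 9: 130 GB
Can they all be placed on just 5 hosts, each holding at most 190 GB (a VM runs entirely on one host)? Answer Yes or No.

No

Total = 995 GB; ⌈995/190⌉ = 6.
At least 6 hosts are required, but only 5 are allowed.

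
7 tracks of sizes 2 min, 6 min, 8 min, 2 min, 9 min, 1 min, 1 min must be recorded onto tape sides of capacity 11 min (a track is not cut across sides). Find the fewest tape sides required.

3

Total = 9 + 8 + 6 + 2 + 2 + 1 + 1 = 29 min.
Lower bound: ⌈29/11⌉ = 3 tape sides.
A packing using 3 tape sides:
  side 1: 9 + 2 = 11
  side 2: 8 + 2 + 1 = 11
  side 3: 6 + 1 = 7
This matches the lower bound, so 3 is optimal.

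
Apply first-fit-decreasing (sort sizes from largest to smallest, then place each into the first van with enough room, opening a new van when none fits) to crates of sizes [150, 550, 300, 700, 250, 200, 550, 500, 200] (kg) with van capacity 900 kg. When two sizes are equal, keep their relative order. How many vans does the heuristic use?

4

Sorted descending: 700, 550, 550, 500, 300, 250, 200, 200, 150.
  700 → van 1 (new)  [load 700/900]
  550 → van 2 (new)  [load 550/900]
  550 → van 3 (new)  [load 550/900]
  500 → van 4 (new)  [load 500/900]
  300 → van 2  [load 850/900]
  250 → van 3  [load 800/900]
  200 → van 1  [load 900/900]
  200 → van 4  [load 700/900]
  150 → van 4  [load 850/900]
4 vans opened.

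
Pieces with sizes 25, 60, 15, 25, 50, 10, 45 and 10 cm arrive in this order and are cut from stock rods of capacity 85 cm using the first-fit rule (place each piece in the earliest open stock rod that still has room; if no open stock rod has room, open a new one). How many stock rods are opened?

4

  25 → stock rod 1 (new)  [load 25/85]
  60 → stock rod 1  [load 85/85]
  15 → stock rod 2 (new)  [load 15/85]
  25 → stock rod 2  [load 40/85]
  50 → stock rod 3 (new)  [load 50/85]
  10 → stock rod 2  [load 50/85]
  45 → stock rod 4 (new)  [load 45/85]
  10 → stock rod 2  [load 60/85]
4 stock rods opened.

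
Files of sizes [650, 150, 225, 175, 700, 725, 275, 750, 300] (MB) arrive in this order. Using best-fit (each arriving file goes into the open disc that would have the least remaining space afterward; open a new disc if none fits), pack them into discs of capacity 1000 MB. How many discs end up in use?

5

  650 → disc 1 (new)  [load 650/1000]
  150 → disc 1  [load 800/1000]
  225 → disc 2 (new)  [load 225/1000]
  175 → disc 1  [load 975/1000]
  700 → disc 2  [load 925/1000]
  725 → disc 3 (new)  [load 725/1000]
  275 → disc 3  [load 1000/1000]
  750 → disc 4 (new)  [load 750/1000]
  300 → disc 5 (new)  [load 300/1000]
5 discs opened.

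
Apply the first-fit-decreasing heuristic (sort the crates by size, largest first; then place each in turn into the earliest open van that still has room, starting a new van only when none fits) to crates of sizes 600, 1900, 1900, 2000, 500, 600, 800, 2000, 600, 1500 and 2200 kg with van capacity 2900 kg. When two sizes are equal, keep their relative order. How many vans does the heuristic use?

Sorted descending: 2200, 2000, 2000, 1900, 1900, 1500, 800, 600, 600, 600, 500.
  2200 → van 1 (new)  [load 2200/2900]
  2000 → van 2 (new)  [load 2000/2900]
  2000 → van 3 (new)  [load 2000/2900]
  1900 → van 4 (new)  [load 1900/2900]
  1900 → van 5 (new)  [load 1900/2900]
  1500 → van 6 (new)  [load 1500/2900]
  800 → van 2  [load 2800/2900]
  600 → van 1  [load 2800/2900]
  600 → van 3  [load 2600/2900]
  600 → van 4  [load 2500/2900]
  500 → van 5  [load 2400/2900]
6 vans opened.

6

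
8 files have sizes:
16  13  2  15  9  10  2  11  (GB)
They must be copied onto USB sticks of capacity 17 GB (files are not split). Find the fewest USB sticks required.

Total = 16 + 15 + 13 + 11 + 10 + 9 + 2 + 2 = 78 GB.
Lower bound: ⌈78/17⌉ = 5 USB sticks.
Also, 6 files each exceed 17/2 GB, and no two of those can share a USB stick, so at least 6 USB sticks are needed.
A packing using 6 USB sticks:
  USB stick 1: 16 = 16
  USB stick 2: 15 + 2 = 17
  USB stick 3: 13 + 2 = 15
  USB stick 4: 11 = 11
  USB stick 5: 10 = 10
  USB stick 6: 9 = 9
This matches the lower bound, so 6 is optimal.

6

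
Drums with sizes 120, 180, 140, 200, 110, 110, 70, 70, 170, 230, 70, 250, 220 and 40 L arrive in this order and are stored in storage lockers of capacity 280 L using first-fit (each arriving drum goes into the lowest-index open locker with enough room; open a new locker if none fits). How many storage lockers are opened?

8

  120 → locker 1 (new)  [load 120/280]
  180 → locker 2 (new)  [load 180/280]
  140 → locker 1  [load 260/280]
  200 → locker 3 (new)  [load 200/280]
  110 → locker 4 (new)  [load 110/280]
  110 → locker 4  [load 220/280]
  70 → locker 2  [load 250/280]
  70 → locker 3  [load 270/280]
  170 → locker 5 (new)  [load 170/280]
  230 → locker 6 (new)  [load 230/280]
  70 → locker 5  [load 240/280]
  250 → locker 7 (new)  [load 250/280]
  220 → locker 8 (new)  [load 220/280]
  40 → locker 4  [load 260/280]
8 storage lockers opened.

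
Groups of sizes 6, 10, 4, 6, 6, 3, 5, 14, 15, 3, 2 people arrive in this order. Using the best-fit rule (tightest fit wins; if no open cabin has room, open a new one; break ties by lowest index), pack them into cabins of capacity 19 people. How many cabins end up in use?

4

  6 → cabin 1 (new)  [load 6/19]
  10 → cabin 1  [load 16/19]
  4 → cabin 2 (new)  [load 4/19]
  6 → cabin 2  [load 10/19]
  6 → cabin 2  [load 16/19]
  3 → cabin 1  [load 19/19]
  5 → cabin 3 (new)  [load 5/19]
  14 → cabin 3  [load 19/19]
  15 → cabin 4 (new)  [load 15/19]
  3 → cabin 2  [load 19/19]
  2 → cabin 4  [load 17/19]
4 cabins opened.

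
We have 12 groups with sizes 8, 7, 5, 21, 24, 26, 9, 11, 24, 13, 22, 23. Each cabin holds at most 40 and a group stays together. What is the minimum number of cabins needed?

Total = 26 + 24 + 24 + 23 + 22 + 21 + 13 + 11 + 9 + 8 + 7 + 5 = 193.
Lower bound: ⌈193/40⌉ = 5 cabins.
Also, 6 groups each exceed 20, and no two of those can share a cabin, so at least 6 cabins are needed.
A packing using 6 cabins:
  cabin 1: 26 + 13 = 39
  cabin 2: 24 + 11 + 5 = 40
  cabin 3: 24 + 9 + 7 = 40
  cabin 4: 23 + 8 = 31
  cabin 5: 22 = 22
  cabin 6: 21 = 21
This matches the lower bound, so 6 is optimal.

6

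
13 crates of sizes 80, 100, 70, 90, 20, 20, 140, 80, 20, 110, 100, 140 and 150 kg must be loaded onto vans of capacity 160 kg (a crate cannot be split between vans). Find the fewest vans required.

8

Total = 150 + 140 + 140 + 110 + 100 + 100 + 90 + 80 + 80 + 70 + 20 + 20 + 20 = 1120 kg.
Lower bound: ⌈1120/160⌉ = 7 vans.
A packing using 8 vans:
  van 1: 150 = 150
  van 2: 140 + 20 = 160
  van 3: 140 + 20 = 160
  van 4: 110 + 20 = 130
  van 5: 100 = 100
  van 6: 100 = 100
  van 7: 90 + 70 = 160
  van 8: 80 + 80 = 160
No arrangement into 7 vans stays within capacity, so 8 is optimal.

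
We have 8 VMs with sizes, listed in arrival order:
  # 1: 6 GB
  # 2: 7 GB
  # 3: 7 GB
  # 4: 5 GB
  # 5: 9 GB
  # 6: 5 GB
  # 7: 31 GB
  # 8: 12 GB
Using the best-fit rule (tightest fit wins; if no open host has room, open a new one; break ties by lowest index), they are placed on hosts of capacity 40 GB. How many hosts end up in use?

3

  6 → host 1 (new)  [load 6/40]
  7 → host 1  [load 13/40]
  7 → host 1  [load 20/40]
  5 → host 1  [load 25/40]
  9 → host 1  [load 34/40]
  5 → host 1  [load 39/40]
  31 → host 2 (new)  [load 31/40]
  12 → host 3 (new)  [load 12/40]
3 hosts opened.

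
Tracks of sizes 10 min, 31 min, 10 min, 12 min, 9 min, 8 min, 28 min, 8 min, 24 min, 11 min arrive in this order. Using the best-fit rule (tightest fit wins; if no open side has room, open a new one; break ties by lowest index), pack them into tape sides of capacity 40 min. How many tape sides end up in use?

  10 → side 1 (new)  [load 10/40]
  31 → side 2 (new)  [load 31/40]
  10 → side 1  [load 20/40]
  12 → side 1  [load 32/40]
  9 → side 2  [load 40/40]
  8 → side 1  [load 40/40]
  28 → side 3 (new)  [load 28/40]
  8 → side 3  [load 36/40]
  24 → side 4 (new)  [load 24/40]
  11 → side 4  [load 35/40]
4 tape sides opened.

4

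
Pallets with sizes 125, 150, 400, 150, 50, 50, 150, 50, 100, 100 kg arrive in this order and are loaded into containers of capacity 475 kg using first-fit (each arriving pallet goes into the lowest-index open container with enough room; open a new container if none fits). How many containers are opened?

3

  125 → container 1 (new)  [load 125/475]
  150 → container 1  [load 275/475]
  400 → container 2 (new)  [load 400/475]
  150 → container 1  [load 425/475]
  50 → container 1  [load 475/475]
  50 → container 2  [load 450/475]
  150 → container 3 (new)  [load 150/475]
  50 → container 3  [load 200/475]
  100 → container 3  [load 300/475]
  100 → container 3  [load 400/475]
3 containers opened.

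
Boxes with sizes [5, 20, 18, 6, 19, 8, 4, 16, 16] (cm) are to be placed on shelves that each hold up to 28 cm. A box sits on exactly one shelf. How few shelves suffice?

Total = 20 + 19 + 18 + 16 + 16 + 8 + 6 + 5 + 4 = 112 cm.
Lower bound: ⌈112/28⌉ = 4 shelves.
Also, 5 boxes each exceed 14 cm, and no two of those can share a shelf, so at least 5 shelves are needed.
A packing using 5 shelves:
  shelf 1: 20 + 8 = 28
  shelf 2: 19 + 6 = 25
  shelf 3: 18 + 5 + 4 = 27
  shelf 4: 16 = 16
  shelf 5: 16 = 16
This matches the lower bound, so 5 is optimal.

5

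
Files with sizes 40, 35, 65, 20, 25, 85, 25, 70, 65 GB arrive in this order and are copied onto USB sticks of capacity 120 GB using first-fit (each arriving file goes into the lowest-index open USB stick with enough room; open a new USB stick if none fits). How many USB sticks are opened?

  40 → USB stick 1 (new)  [load 40/120]
  35 → USB stick 1  [load 75/120]
  65 → USB stick 2 (new)  [load 65/120]
  20 → USB stick 1  [load 95/120]
  25 → USB stick 1  [load 120/120]
  85 → USB stick 3 (new)  [load 85/120]
  25 → USB stick 2  [load 90/120]
  70 → USB stick 4 (new)  [load 70/120]
  65 → USB stick 5 (new)  [load 65/120]
5 USB sticks opened.

5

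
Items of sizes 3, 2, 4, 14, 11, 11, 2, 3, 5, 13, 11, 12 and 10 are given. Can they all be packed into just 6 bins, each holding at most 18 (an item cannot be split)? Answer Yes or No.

Total = 101; ⌈101/18⌉ = 6.
7 items each exceed half the capacity and cannot share a bin, forcing at least 7 bins.
At least 7 bins are required, but only 6 are allowed.

No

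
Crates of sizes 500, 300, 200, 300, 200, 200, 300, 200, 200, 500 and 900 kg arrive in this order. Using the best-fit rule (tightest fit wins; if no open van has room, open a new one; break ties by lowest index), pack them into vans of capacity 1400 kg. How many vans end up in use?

3

  500 → van 1 (new)  [load 500/1400]
  300 → van 1  [load 800/1400]
  200 → van 1  [load 1000/1400]
  300 → van 1  [load 1300/1400]
  200 → van 2 (new)  [load 200/1400]
  200 → van 2  [load 400/1400]
  300 → van 2  [load 700/1400]
  200 → van 2  [load 900/1400]
  200 → van 2  [load 1100/1400]
  500 → van 3 (new)  [load 500/1400]
  900 → van 3  [load 1400/1400]
3 vans opened.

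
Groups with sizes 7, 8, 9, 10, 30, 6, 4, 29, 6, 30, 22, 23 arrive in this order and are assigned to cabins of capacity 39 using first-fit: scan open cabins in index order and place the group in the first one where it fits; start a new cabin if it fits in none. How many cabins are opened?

  7 → cabin 1 (new)  [load 7/39]
  8 → cabin 1  [load 15/39]
  9 → cabin 1  [load 24/39]
  10 → cabin 1  [load 34/39]
  30 → cabin 2 (new)  [load 30/39]
  6 → cabin 2  [load 36/39]
  4 → cabin 1  [load 38/39]
  29 → cabin 3 (new)  [load 29/39]
  6 → cabin 3  [load 35/39]
  30 → cabin 4 (new)  [load 30/39]
  22 → cabin 5 (new)  [load 22/39]
  23 → cabin 6 (new)  [load 23/39]
6 cabins opened.

6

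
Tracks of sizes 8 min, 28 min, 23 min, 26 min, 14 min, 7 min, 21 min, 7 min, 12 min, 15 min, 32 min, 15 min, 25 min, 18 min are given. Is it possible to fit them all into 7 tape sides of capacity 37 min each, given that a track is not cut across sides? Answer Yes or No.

No

Total = 251 min; ⌈251/37⌉ = 7.
The bound of 7 does not rule out 7, but exhaustive search shows no assignment into 7 tape sides of capacity 37 min exists — the minimum is 8.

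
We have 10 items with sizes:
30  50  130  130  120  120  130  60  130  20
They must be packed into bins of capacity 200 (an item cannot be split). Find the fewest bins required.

6

Total = 130 + 130 + 130 + 130 + 120 + 120 + 60 + 50 + 30 + 20 = 920.
Lower bound: ⌈920/200⌉ = 5 bins.
Also, 6 items each exceed 100, and no two of those can share a bin, so at least 6 bins are needed.
A packing using 6 bins:
  bin 1: 130 + 60 = 190
  bin 2: 130 + 50 + 20 = 200
  bin 3: 130 + 30 = 160
  bin 4: 130 = 130
  bin 5: 120 = 120
  bin 6: 120 = 120
This matches the lower bound, so 6 is optimal.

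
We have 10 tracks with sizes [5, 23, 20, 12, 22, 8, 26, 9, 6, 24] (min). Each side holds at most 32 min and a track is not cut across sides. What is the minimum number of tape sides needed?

5

Total = 26 + 24 + 23 + 22 + 20 + 12 + 9 + 8 + 6 + 5 = 155 min.
Lower bound: ⌈155/32⌉ = 5 tape sides.
A packing using 5 tape sides:
  side 1: 26 + 6 = 32
  side 2: 24 + 8 = 32
  side 3: 23 + 9 = 32
  side 4: 22 + 5 = 27
  side 5: 20 + 12 = 32
This matches the lower bound, so 5 is optimal.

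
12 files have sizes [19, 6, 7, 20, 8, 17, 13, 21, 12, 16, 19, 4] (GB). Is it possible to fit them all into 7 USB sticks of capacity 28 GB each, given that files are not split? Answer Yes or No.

Yes

A valid assignment using 7 USB sticks:
  USB stick 1: 21 + 7 = 28
  USB stick 2: 20 + 8 = 28
  USB stick 3: 19 + 6 = 25
  USB stick 4: 19 + 4 = 23
  USB stick 5: 17 = 17
  USB stick 6: 16 + 12 = 28
  USB stick 7: 13 = 13
Every load is within 28 GB, so 7 USB sticks suffice.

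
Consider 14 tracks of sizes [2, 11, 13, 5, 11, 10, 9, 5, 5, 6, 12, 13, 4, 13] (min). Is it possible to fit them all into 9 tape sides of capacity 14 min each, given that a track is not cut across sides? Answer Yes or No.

Total = 119 min; ⌈119/14⌉ = 9.
The bound of 9 does not rule out 9, but exhaustive search shows no assignment into 9 tape sides of capacity 14 min exists — the minimum is 10.

No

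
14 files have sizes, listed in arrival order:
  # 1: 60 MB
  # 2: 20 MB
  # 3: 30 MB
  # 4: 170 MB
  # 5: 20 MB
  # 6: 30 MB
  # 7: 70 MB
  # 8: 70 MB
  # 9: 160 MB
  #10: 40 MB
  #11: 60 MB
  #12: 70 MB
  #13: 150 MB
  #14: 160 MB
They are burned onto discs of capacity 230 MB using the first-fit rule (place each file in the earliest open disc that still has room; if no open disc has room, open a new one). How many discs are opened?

  60 → disc 1 (new)  [load 60/230]
  20 → disc 1  [load 80/230]
  30 → disc 1  [load 110/230]
  170 → disc 2 (new)  [load 170/230]
  20 → disc 1  [load 130/230]
  30 → disc 1  [load 160/230]
  70 → disc 1  [load 230/230]
  70 → disc 3 (new)  [load 70/230]
  160 → disc 3  [load 230/230]
  40 → disc 2  [load 210/230]
  60 → disc 4 (new)  [load 60/230]
  70 → disc 4  [load 130/230]
  150 → disc 5 (new)  [load 150/230]
  160 → disc 6 (new)  [load 160/230]
6 discs opened.

6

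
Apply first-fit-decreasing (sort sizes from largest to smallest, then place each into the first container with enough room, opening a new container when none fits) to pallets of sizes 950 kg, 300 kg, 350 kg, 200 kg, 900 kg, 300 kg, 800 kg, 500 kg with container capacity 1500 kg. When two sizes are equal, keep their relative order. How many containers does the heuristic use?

3

Sorted descending: 950, 900, 800, 500, 350, 300, 300, 200.
  950 → container 1 (new)  [load 950/1500]
  900 → container 2 (new)  [load 900/1500]
  800 → container 3 (new)  [load 800/1500]
  500 → container 1  [load 1450/1500]
  350 → container 2  [load 1250/1500]
  300 → container 3  [load 1100/1500]
  300 → container 3  [load 1400/1500]
  200 → container 2  [load 1450/1500]
3 containers opened.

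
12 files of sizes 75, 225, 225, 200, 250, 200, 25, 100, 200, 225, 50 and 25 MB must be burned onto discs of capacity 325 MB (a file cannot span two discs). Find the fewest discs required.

Total = 250 + 225 + 225 + 225 + 200 + 200 + 200 + 100 + 75 + 50 + 25 + 25 = 1800 MB.
Lower bound: ⌈1800/325⌉ = 6 discs.
Also, 7 files each exceed 325/2 MB, and no two of those can share a disc, so at least 7 discs are needed.
A packing using 7 discs:
  disc 1: 250 + 75 = 325
  disc 2: 225 + 100 = 325
  disc 3: 225 + 50 + 25 + 25 = 325
  disc 4: 225 = 225
  disc 5: 200 = 200
  disc 6: 200 = 200
  disc 7: 200 = 200
This matches the lower bound, so 7 is optimal.

7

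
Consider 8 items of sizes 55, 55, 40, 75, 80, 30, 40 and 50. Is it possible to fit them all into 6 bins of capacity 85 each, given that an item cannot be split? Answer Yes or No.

Yes

A valid assignment using 6 bins:
  bin 1: 80 = 80
  bin 2: 75 = 75
  bin 3: 55 + 30 = 85
  bin 4: 55 = 55
  bin 5: 50 = 50
  bin 6: 40 + 40 = 80
Every load is within 85, so 6 bins suffice.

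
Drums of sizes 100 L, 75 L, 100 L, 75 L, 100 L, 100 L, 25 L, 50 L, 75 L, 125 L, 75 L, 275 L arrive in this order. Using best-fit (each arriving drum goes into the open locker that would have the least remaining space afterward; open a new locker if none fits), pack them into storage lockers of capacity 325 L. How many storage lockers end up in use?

4

  100 → locker 1 (new)  [load 100/325]
  75 → locker 1  [load 175/325]
  100 → locker 1  [load 275/325]
  75 → locker 2 (new)  [load 75/325]
  100 → locker 2  [load 175/325]
  100 → locker 2  [load 275/325]
  25 → locker 1  [load 300/325]
  50 → locker 2  [load 325/325]
  75 → locker 3 (new)  [load 75/325]
  125 → locker 3  [load 200/325]
  75 → locker 3  [load 275/325]
  275 → locker 4 (new)  [load 275/325]
4 storage lockers opened.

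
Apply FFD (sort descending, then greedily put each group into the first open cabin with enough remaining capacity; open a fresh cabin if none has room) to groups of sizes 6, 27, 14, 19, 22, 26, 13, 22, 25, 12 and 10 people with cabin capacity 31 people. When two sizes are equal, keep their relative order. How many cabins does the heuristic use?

Sorted descending: 27, 26, 25, 22, 22, 19, 14, 13, 12, 10, 6.
  27 → cabin 1 (new)  [load 27/31]
  26 → cabin 2 (new)  [load 26/31]
  25 → cabin 3 (new)  [load 25/31]
  22 → cabin 4 (new)  [load 22/31]
  22 → cabin 5 (new)  [load 22/31]
  19 → cabin 6 (new)  [load 19/31]
  14 → cabin 7 (new)  [load 14/31]
  13 → cabin 7  [load 27/31]
  12 → cabin 6  [load 31/31]
  10 → cabin 8 (new)  [load 10/31]
  6 → cabin 3  [load 31/31]
8 cabins opened.

8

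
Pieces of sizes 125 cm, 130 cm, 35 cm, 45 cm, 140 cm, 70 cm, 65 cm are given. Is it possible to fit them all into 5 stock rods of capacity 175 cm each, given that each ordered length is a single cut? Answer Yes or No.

Yes

A valid assignment using 4 stock rods:
  stock rod 1: 140 + 35 = 175
  stock rod 2: 130 + 45 = 175
  stock rod 3: 125 = 125
  stock rod 4: 70 + 65 = 135
That uses only 4 ≤ 5, so 5 stock rods are enough.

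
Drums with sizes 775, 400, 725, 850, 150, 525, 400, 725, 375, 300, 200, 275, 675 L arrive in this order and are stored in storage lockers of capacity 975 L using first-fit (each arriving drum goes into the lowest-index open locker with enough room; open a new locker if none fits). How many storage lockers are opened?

  775 → locker 1 (new)  [load 775/975]
  400 → locker 2 (new)  [load 400/975]
  725 → locker 3 (new)  [load 725/975]
  850 → locker 4 (new)  [load 850/975]
  150 → locker 1  [load 925/975]
  525 → locker 2  [load 925/975]
  400 → locker 5 (new)  [load 400/975]
  725 → locker 6 (new)  [load 725/975]
  375 → locker 5  [load 775/975]
  300 → locker 7 (new)  [load 300/975]
  200 → locker 3  [load 925/975]
  275 → locker 7  [load 575/975]
  675 → locker 8 (new)  [load 675/975]
8 storage lockers opened.

8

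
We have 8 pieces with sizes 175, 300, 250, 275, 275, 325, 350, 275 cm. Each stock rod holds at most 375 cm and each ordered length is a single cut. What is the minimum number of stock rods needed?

Total = 350 + 325 + 300 + 275 + 275 + 275 + 250 + 175 = 2225 cm.
Lower bound: ⌈2225/375⌉ = 6 stock rods.
Also, 7 pieces each exceed 375/2 cm, and no two of those can share a stock rod, so at least 7 stock rods are needed.
A packing using 8 stock rods:
  stock rod 1: 350 = 350
  stock rod 2: 325 = 325
  stock rod 3: 300 = 300
  stock rod 4: 275 = 275
  stock rod 5: 275 = 275
  stock rod 6: 275 = 275
  stock rod 7: 250 = 250
  stock rod 8: 175 = 175
No arrangement into 7 stock rods stays within capacity, so 8 is optimal.

8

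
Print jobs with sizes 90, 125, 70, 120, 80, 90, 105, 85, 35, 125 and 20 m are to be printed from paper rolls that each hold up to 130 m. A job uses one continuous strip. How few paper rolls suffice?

Total = 125 + 125 + 120 + 105 + 90 + 90 + 85 + 80 + 70 + 35 + 20 = 945 m.
Lower bound: ⌈945/130⌉ = 8 paper rolls.
Also, 9 print jobs each exceed 65 m, and no two of those can share a roll, so at least 9 paper rolls are needed.
A packing using 9 paper rolls:
  roll 1: 125 = 125
  roll 2: 125 = 125
  roll 3: 120 = 120
  roll 4: 105 + 20 = 125
  roll 5: 90 + 35 = 125
  roll 6: 90 = 90
  roll 7: 85 = 85
  roll 8: 80 = 80
  roll 9: 70 = 70
This matches the lower bound, so 9 is optimal.

9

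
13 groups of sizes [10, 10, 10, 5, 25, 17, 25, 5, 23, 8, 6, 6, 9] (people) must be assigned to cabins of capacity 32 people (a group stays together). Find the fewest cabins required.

6

Total = 25 + 25 + 23 + 17 + 10 + 10 + 10 + 9 + 8 + 6 + 6 + 5 + 5 = 159 people.
Lower bound: ⌈159/32⌉ = 5 cabins.
A packing using 6 cabins:
  cabin 1: 25 + 6 = 31
  cabin 2: 25 + 6 = 31
  cabin 3: 23 + 9 = 32
  cabin 4: 17 + 10 + 5 = 32
  cabin 5: 10 + 10 + 8 = 28
  cabin 6: 5 = 5
No arrangement into 5 cabins stays within capacity, so 6 is optimal.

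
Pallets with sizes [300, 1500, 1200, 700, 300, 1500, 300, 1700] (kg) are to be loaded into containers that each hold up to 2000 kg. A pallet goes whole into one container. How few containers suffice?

Total = 1700 + 1500 + 1500 + 1200 + 700 + 300 + 300 + 300 = 7500 kg.
Lower bound: ⌈7500/2000⌉ = 4 containers.
A packing using 4 containers:
  container 1: 1700 + 300 = 2000
  container 2: 1500 + 300 = 1800
  container 3: 1500 + 300 = 1800
  container 4: 1200 + 700 = 1900
This matches the lower bound, so 4 is optimal.

4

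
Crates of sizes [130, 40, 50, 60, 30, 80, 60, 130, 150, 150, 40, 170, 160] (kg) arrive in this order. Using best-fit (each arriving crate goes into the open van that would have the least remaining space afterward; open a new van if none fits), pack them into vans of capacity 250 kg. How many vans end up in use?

7

  130 → van 1 (new)  [load 130/250]
  40 → van 1  [load 170/250]
  50 → van 1  [load 220/250]
  60 → van 2 (new)  [load 60/250]
  30 → van 1  [load 250/250]
  80 → van 2  [load 140/250]
  60 → van 2  [load 200/250]
  130 → van 3 (new)  [load 130/250]
  150 → van 4 (new)  [load 150/250]
  150 → van 5 (new)  [load 150/250]
  40 → van 2  [load 240/250]
  170 → van 6 (new)  [load 170/250]
  160 → van 7 (new)  [load 160/250]
7 vans opened.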